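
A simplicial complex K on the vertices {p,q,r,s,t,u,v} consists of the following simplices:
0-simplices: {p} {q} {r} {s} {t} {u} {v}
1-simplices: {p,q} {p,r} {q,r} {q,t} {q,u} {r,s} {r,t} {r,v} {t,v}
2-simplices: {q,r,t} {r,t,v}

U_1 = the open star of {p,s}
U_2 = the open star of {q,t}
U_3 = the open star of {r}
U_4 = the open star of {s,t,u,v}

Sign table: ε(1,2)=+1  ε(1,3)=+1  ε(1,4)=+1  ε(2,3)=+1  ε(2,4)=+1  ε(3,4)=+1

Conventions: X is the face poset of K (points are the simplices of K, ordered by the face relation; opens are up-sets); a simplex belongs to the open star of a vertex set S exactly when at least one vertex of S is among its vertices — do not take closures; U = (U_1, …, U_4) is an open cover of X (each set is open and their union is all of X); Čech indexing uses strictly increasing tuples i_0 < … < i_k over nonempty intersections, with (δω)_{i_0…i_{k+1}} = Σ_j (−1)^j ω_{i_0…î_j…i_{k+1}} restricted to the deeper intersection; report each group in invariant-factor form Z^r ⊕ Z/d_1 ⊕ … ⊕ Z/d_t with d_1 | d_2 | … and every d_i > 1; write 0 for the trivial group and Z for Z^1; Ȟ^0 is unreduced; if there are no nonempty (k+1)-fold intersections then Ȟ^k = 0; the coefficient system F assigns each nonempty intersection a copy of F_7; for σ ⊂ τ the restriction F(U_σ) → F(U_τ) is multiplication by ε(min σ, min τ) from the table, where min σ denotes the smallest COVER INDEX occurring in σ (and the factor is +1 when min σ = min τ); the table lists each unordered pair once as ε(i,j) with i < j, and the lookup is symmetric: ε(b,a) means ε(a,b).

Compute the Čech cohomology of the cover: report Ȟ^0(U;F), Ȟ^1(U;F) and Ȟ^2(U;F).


Ȟ^0(U;F) ≅ Z/7, Ȟ^1(U;F) ≅ Z/7 and Ȟ^2(U;F) ≅ 0

nerve of the cover:
  U1={{p},{s},{p,q},{p,r},{r,s}} U2={{q},{t},{p,q},{q,r},{q,t},{q,u},{r,t},{t,v},{q,r,t},{r,t,v}} U3={{r},{p,r},{q,r},{r,s},{r,t},{r,v},{q,r,t},{r,t,v}} U4={{s},{t},{u},{v},{q,t},{q,u},{r,s},{r,t},{r,v},{t,v},{q,r,t},{r,t,v}}
  U12={{p,q}} U13={{p,r},{r,s}} U14={{s},{r,s}} U23={{q,r},{r,t},{q,r,t},{r,t,v}} U24={{t},{q,t},{q,u},{r,t},{t,v},{q,r,t},{r,t,v}} U34={{r,s},{r,t},{r,v},{q,r,t},{r,t,v}}
  U134={{r,s}} U234={{r,t},{q,r,t},{r,t,v}}
C dims 4,6,2; δ0: rk_F7 3; δ1: rk_F7 2
Ȟ^0 = (4 − 3) − 0 = 1, so Ȟ^0 ≅ Z/7
Ȟ^1 = (6 − 2) − 3 = 1, so Ȟ^1 ≅ Z/7
Ȟ^2 = (2 − 0) − 2 = 0, so Ȟ^2 ≅ 0


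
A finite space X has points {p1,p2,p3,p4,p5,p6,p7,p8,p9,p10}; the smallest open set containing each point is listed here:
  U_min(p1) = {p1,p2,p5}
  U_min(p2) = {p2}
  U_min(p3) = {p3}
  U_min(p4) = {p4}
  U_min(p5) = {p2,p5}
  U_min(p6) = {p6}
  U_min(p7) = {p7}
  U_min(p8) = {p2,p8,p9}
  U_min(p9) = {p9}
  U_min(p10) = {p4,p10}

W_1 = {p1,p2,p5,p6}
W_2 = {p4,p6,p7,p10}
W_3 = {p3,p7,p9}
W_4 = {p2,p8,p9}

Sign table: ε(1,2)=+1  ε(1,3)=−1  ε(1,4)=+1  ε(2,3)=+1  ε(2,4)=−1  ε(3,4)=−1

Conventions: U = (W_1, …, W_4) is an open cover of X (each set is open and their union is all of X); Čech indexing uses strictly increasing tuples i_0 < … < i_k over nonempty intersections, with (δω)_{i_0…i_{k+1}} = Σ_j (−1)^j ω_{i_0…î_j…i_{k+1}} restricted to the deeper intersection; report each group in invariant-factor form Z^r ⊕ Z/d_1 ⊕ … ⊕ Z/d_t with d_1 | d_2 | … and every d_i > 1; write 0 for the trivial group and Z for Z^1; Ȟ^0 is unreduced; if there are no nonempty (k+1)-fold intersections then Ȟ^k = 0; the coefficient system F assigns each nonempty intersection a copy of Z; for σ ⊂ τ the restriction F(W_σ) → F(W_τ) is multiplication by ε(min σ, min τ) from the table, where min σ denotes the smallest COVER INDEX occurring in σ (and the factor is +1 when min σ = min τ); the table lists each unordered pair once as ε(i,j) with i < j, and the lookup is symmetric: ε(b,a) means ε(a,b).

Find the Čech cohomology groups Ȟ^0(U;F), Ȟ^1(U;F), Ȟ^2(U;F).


Ȟ^0(U;F) ≅ 0, Ȟ^1(U;F) ≅ Z/2, Ȟ^2(U;F) ≅ 0

nonempty overlaps:
  W12={p6} W14={p2} W23={p7} W34={p9}
C dims 4,4; δ0: rk 4, SNF 1^3·2
degree 0: 4−4−0 = 0 → Ȟ^0 ≅ 0
degree 1: 4−0−4 = 0 plus torsion [2] → Ȟ^1 ≅ Z/2
degree 2: 0−0−0 = 0 → Ȟ^2 ≅ 0


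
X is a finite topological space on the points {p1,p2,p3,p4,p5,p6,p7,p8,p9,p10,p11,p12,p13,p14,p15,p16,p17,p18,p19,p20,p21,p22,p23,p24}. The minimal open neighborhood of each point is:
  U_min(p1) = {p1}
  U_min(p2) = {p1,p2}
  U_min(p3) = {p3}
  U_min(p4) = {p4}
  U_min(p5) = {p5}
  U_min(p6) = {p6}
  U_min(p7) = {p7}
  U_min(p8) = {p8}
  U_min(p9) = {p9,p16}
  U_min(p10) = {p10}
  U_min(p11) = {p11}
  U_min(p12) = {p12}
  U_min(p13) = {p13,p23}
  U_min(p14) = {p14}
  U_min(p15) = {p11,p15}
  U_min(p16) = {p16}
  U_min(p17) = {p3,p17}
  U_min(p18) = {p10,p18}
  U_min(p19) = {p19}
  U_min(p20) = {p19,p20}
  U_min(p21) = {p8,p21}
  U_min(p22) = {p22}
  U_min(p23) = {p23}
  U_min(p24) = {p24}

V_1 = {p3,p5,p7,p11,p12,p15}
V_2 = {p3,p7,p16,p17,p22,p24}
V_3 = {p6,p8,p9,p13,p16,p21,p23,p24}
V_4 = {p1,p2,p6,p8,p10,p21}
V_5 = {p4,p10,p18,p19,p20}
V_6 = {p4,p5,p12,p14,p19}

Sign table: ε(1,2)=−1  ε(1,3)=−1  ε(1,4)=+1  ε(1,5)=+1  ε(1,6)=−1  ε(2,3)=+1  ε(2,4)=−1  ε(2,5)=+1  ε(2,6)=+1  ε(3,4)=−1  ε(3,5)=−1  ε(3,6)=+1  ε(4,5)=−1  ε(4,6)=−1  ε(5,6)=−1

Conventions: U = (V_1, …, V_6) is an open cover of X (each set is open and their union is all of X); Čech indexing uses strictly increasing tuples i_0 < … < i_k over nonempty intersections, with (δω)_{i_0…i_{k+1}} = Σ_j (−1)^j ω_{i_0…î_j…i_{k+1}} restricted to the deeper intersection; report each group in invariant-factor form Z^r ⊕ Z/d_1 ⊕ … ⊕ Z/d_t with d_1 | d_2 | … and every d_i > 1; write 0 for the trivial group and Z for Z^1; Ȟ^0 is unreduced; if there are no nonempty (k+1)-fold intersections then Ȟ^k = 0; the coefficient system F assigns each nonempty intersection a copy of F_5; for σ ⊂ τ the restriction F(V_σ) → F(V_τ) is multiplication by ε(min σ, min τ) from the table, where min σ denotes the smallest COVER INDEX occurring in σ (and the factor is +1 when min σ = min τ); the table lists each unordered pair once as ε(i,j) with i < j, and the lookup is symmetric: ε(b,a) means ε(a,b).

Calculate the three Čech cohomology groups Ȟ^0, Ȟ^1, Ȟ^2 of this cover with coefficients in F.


Ȟ^0 ≅ 0, Ȟ^1 ≅ 0, Ȟ^2 ≅ 0

nonempty intersections:
  V12={p3,p7} V16={p5,p12} V23={p16,p24} V34={p6,p8,p21} V45={p10} V56={p4,p19}
C dims 6,6; δ0: rk_F5 6
Ȟ^0: (6−6)−0=0 ⇒ 0
Ȟ^1: (6−0)−6=0 ⇒ 0
Ȟ^2: (0−0)−0=0 ⇒ 0


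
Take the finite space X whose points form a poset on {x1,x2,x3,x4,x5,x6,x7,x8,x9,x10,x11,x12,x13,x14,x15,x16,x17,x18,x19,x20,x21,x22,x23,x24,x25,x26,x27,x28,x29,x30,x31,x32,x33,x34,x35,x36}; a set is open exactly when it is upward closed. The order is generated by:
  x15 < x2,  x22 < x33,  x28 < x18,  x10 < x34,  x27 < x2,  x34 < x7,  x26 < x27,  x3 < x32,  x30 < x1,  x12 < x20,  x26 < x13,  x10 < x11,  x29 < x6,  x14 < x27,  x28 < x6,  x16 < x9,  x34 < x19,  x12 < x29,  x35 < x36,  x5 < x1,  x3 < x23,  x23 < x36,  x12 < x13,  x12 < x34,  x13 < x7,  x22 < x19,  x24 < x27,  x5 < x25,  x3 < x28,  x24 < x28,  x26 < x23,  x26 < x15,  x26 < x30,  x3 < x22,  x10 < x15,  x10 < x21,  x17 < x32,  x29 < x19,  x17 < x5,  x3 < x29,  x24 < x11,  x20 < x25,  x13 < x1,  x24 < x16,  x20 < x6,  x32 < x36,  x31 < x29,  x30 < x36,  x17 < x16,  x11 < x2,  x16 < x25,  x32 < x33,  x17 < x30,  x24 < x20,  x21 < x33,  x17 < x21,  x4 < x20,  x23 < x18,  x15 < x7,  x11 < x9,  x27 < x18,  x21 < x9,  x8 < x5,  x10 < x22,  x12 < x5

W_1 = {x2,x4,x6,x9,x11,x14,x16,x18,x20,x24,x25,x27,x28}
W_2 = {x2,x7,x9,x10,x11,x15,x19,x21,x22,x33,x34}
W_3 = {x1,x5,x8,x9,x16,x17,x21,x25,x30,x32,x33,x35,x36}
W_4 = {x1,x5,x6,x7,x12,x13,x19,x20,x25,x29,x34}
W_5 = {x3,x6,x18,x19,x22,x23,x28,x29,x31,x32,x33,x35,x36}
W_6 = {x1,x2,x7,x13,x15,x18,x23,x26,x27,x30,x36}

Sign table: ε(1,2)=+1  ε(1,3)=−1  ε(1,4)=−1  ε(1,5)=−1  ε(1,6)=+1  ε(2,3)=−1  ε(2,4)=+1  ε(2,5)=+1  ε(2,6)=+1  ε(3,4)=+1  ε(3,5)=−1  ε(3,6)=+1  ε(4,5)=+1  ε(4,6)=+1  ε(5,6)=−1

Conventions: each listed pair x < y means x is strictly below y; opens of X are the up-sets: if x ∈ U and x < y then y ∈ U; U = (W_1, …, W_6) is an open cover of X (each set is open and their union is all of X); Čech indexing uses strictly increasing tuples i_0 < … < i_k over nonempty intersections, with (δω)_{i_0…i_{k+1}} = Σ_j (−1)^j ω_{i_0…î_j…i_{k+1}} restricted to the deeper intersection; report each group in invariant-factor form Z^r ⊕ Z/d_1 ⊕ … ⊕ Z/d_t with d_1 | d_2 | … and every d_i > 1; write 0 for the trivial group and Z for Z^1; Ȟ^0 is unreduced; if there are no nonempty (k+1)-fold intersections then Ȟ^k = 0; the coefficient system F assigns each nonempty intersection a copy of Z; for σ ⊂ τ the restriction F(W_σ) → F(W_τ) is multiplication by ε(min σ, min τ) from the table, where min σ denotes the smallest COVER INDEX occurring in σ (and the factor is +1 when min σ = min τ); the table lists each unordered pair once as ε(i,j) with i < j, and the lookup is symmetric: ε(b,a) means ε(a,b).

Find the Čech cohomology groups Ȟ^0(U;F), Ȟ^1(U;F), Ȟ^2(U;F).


Ȟ^0 ≅ 0,  Ȟ^1 ≅ Z/2,  Ȟ^2 ≅ Z

nonempty intersections:
  W12={x2,x9,x11} W13={x9,x16,x25} W14={x6,x20,x25} W15={x6,x18,x28} W16={x2,x18,x27} W23={x9,x21,x33} W24={x7,x19,x34} W25={x19,x22,x33} W26={x2,x7,x15} W34={x1,x5,x25} W35={x32,x33,x35,x36} W36={x1,x30,x36} W45={x6,x19,x29} W46={x1,x7,x13} W56={x18,x23,x36}
  W123={x9} W126={x2} W134={x25} W145={x6} W156={x18} W235={x33} W245={x19} W246={x7} W346={x1} W356={x36}
C dims 6,15,10; δ0: rk 6, SNF 1^5·2; δ1: rk 9, SNF 1^9
Ȟ^0: (6−6)−0=0 ⇒ 0
Ȟ^1: (15−9)−6=0 plus torsion [2] ⇒ Z/2
Ȟ^2: (10−0)−9=1 ⇒ Z


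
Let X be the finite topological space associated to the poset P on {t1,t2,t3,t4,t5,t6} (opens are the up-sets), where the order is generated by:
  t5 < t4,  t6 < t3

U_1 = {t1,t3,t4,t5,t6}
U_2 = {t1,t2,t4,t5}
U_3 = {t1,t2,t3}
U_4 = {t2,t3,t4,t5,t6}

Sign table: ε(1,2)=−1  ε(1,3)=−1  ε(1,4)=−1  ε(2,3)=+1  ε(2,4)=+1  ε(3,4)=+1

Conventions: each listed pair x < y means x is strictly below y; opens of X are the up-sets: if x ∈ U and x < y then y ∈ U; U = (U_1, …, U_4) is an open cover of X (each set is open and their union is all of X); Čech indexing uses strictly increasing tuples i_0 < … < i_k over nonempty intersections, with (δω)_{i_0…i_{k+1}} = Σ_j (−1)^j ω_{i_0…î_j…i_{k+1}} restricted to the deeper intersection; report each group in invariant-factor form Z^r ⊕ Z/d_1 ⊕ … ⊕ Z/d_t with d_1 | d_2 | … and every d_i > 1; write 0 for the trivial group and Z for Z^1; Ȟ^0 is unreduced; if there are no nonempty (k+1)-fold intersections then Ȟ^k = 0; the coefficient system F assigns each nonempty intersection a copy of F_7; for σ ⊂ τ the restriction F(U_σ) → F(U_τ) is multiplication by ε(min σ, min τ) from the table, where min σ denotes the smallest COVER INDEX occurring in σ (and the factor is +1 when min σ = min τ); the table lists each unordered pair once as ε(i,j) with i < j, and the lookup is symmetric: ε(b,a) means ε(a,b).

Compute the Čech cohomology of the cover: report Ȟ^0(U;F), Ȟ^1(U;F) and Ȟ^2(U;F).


intersection data:
  U12={t1,t4,t5} U13={t1,t3} U14={t3,t4,t5,t6} U23={t1,t2} U24={t2,t4,t5} U34={t2,t3}
  U123={t1} U124={t4,t5} U134={t3} U234={t2}
C dims 4,6,4; δ0: rk_F7 3; δ1: rk_F7 3
Ȟ^0 = (4 − 3) − 0 = 1, so Ȟ^0 ≅ Z/7
Ȟ^1 = (6 − 3) − 3 = 0, so Ȟ^1 ≅ 0
Ȟ^2 = (4 − 0) − 3 = 1, so Ȟ^2 ≅ Z/7

Ȟ^0 ≅ Z/7; Ȟ^1 ≅ 0; Ȟ^2 ≅ Z/7


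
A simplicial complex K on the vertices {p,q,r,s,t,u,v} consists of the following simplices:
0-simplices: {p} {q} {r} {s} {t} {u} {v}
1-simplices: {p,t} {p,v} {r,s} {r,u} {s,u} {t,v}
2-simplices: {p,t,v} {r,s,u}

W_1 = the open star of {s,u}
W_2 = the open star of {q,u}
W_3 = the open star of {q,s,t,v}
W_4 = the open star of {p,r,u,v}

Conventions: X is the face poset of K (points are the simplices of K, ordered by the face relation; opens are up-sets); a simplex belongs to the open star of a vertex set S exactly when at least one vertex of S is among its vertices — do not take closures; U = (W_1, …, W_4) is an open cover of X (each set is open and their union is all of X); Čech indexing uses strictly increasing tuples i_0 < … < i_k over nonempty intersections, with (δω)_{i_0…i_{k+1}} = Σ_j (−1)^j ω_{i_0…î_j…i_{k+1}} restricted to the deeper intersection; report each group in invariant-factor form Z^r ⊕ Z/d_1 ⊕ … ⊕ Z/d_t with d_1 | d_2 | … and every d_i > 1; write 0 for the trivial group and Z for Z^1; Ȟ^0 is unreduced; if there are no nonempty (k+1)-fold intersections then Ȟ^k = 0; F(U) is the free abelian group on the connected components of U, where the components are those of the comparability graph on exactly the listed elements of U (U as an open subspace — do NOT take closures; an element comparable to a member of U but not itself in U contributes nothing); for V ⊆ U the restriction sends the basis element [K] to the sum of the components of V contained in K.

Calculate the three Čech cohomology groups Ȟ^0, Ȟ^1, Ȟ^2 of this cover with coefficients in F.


nerve simplices:
  W1={{s},{u},{r,s},{r,u},{s,u},{r,s,u}} W2={{q},{u},{r,u},{s,u},{r,s,u}} W3={{q},{s},{t},{v},{p,t},{p,v},{r,s},{s,u},{t,v},{p,t,v},{r,s,u}} W4={{p},{r},{u},{v},{p,t},{p,v},{r,s},{r,u},{s,u},{t,v},{p,t,v},{r,s,u}}
  W12={{u},{r,u},{s,u},{r,s,u}} W13={{s},{r,s},{s,u},{r,s,u}} W14={{u},{r,s},{r,u},{s,u},{r,s,u}} W23={{q},{s,u},{r,s,u}} W24={{u},{r,u},{s,u},{r,s,u}} W34={{v},{p,t},{p,v},{r,s},{s,u},{t,v},{p,t,v},{r,s,u}}
  W123={{s,u},{r,s,u}} W124={{u},{r,u},{s,u},{r,s,u}} W134={{r,s},{s,u},{r,s,u}} W234={{s,u},{r,s,u}}
  W1234={{s,u},{r,s,u}}
components per intersection:
  W1: {{s},{u},{r,s},{r,u},{s,u},{r,s,u}}
  W2: {{q}} {{u},{r,u},{s,u},{r,s,u}}
  W3: {{q}} {{s},{r,s},{s,u},{r,s,u}} {{t},{v},{p,t},{p,v},{t,v},{p,t,v}}
  W4: {{p},{v},{p,t},{p,v},{t,v},{p,t,v}} {{r},{u},{r,s},{r,u},{s,u},{r,s,u}}
  W12: {{u},{r,u},{s,u},{r,s,u}}
  W13: {{s},{r,s},{s,u},{r,s,u}}
  W14: {{u},{r,s},{r,u},{s,u},{r,s,u}}
  W23: {{q}} {{s,u},{r,s,u}}
  W24: {{u},{r,u},{s,u},{r,s,u}}
  W34: {{v},{p,t},{p,v},{t,v},{p,t,v}} {{r,s},{s,u},{r,s,u}}
  W123: {{s,u},{r,s,u}}
  W124: {{u},{r,u},{s,u},{r,s,u}}
  W134: {{r,s},{s,u},{r,s,u}}
  W234: {{s,u},{r,s,u}}
  W1234: {{s,u},{r,s,u}}
C dims 8,8,4,1; δ0: rk 5, SNF 1^5; δ1: rk 3, SNF 1^3; δ2: rk 1, SNF 1^1
degree 0: 8−5−0 = 3 → Ȟ^0 ≅ Z^3
degree 1: 8−3−5 = 0 → Ȟ^1 ≅ 0
degree 2: 4−1−3 = 0 → Ȟ^2 ≅ 0

Ȟ^0(U;F) ≅ Z^3,  Ȟ^1(U;F) ≅ 0,  Ȟ^2(U;F) ≅ 0


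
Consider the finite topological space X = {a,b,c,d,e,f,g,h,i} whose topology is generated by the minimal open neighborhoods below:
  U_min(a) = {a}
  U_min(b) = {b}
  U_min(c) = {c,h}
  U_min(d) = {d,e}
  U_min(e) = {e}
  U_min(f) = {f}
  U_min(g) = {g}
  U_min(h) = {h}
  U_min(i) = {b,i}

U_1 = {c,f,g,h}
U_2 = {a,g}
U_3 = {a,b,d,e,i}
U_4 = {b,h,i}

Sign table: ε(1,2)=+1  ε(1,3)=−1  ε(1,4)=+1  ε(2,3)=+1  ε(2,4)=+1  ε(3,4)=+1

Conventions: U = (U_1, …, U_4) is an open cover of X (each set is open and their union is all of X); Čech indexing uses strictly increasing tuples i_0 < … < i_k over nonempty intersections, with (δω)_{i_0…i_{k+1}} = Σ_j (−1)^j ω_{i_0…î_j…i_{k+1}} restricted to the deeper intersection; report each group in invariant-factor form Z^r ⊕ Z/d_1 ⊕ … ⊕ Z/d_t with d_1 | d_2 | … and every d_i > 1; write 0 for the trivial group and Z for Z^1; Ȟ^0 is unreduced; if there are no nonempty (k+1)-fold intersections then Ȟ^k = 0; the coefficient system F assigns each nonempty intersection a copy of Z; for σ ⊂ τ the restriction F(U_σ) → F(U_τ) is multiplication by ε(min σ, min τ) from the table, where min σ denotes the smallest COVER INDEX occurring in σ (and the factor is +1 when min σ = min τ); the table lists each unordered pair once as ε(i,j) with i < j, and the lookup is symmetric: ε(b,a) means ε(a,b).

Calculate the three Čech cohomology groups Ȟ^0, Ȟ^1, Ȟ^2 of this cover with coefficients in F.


Ȟ^0 ≅ Z, Ȟ^1 ≅ Z and Ȟ^2 ≅ 0

intersection data:
  U12={g} U14={h} U23={a} U34={b,i}
C dims 4,4; δ0: rk 3, SNF 1^3
Ȟ^0 = (4 − 3) − 0 = 1, so Ȟ^0 ≅ Z
Ȟ^1 = (4 − 0) − 3 = 1, so Ȟ^1 ≅ Z
Ȟ^2 = (0 − 0) − 0 = 0, so Ȟ^2 ≅ 0


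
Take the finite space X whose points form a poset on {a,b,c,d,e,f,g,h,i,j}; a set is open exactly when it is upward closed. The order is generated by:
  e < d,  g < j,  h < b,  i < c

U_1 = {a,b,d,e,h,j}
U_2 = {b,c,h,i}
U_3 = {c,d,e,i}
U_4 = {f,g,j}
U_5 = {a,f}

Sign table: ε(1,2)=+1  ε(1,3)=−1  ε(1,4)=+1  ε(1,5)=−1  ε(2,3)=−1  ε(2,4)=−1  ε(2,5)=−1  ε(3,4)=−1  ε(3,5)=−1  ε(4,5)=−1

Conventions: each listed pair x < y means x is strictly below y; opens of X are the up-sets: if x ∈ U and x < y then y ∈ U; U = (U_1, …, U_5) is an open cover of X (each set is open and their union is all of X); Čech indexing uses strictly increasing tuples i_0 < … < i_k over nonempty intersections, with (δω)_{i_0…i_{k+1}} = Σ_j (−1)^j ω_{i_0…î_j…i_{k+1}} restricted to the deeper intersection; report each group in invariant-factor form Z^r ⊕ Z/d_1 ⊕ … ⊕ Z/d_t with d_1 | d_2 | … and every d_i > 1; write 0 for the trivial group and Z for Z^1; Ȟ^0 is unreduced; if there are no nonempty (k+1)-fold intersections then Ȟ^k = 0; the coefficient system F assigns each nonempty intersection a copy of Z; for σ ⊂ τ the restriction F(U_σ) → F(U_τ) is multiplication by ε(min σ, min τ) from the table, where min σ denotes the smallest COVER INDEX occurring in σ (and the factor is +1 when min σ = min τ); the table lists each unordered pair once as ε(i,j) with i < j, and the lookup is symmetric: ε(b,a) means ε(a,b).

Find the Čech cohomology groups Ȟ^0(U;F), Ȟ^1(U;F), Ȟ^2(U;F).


cover nerve:
  U12={b,h} U13={d,e} U14={j} U15={a} U23={c,i} U45={f}
C dims 5,6; δ0: rk 4, SNF 1^4
Ȟ^0: (5−4)−0=1 ⇒ Z
Ȟ^1: (6−0)−4=2 ⇒ Z^2
Ȟ^2: (0−0)−0=0 ⇒ 0

Ȟ^0 = Z, Ȟ^1 = Z^2, Ȟ^2 = 0


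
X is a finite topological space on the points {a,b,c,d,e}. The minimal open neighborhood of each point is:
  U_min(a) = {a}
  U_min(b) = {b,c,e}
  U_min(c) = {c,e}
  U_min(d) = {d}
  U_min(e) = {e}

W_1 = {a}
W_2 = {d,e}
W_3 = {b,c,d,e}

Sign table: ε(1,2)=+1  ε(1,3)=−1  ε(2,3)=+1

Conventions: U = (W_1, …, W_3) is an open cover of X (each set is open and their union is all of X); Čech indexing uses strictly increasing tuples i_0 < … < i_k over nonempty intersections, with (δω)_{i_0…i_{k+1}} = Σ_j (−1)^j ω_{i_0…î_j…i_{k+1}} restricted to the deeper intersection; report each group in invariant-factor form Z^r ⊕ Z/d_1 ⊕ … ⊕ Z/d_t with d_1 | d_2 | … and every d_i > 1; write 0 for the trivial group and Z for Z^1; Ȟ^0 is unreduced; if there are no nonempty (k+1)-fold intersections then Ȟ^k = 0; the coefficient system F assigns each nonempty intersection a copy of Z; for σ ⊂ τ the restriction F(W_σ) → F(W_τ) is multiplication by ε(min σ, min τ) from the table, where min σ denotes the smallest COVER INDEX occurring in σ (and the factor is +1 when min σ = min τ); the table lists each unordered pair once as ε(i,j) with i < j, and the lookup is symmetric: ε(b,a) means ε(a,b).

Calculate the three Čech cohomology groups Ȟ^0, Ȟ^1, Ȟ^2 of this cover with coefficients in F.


Ȟ^0(U;F) ≅ Z^2, Ȟ^1(U;F) ≅ 0, Ȟ^2(U;F) ≅ 0

intersection data:
  W23={d,e}
C dims 3,1; δ0: rk 1, SNF 1^1
Ȟ^0 = (3 − 1) − 0 = 2, so Ȟ^0 ≅ Z^2
Ȟ^1 = (1 − 0) − 1 = 0, so Ȟ^1 ≅ 0
Ȟ^2 = (0 − 0) − 0 = 0, so Ȟ^2 ≅ 0


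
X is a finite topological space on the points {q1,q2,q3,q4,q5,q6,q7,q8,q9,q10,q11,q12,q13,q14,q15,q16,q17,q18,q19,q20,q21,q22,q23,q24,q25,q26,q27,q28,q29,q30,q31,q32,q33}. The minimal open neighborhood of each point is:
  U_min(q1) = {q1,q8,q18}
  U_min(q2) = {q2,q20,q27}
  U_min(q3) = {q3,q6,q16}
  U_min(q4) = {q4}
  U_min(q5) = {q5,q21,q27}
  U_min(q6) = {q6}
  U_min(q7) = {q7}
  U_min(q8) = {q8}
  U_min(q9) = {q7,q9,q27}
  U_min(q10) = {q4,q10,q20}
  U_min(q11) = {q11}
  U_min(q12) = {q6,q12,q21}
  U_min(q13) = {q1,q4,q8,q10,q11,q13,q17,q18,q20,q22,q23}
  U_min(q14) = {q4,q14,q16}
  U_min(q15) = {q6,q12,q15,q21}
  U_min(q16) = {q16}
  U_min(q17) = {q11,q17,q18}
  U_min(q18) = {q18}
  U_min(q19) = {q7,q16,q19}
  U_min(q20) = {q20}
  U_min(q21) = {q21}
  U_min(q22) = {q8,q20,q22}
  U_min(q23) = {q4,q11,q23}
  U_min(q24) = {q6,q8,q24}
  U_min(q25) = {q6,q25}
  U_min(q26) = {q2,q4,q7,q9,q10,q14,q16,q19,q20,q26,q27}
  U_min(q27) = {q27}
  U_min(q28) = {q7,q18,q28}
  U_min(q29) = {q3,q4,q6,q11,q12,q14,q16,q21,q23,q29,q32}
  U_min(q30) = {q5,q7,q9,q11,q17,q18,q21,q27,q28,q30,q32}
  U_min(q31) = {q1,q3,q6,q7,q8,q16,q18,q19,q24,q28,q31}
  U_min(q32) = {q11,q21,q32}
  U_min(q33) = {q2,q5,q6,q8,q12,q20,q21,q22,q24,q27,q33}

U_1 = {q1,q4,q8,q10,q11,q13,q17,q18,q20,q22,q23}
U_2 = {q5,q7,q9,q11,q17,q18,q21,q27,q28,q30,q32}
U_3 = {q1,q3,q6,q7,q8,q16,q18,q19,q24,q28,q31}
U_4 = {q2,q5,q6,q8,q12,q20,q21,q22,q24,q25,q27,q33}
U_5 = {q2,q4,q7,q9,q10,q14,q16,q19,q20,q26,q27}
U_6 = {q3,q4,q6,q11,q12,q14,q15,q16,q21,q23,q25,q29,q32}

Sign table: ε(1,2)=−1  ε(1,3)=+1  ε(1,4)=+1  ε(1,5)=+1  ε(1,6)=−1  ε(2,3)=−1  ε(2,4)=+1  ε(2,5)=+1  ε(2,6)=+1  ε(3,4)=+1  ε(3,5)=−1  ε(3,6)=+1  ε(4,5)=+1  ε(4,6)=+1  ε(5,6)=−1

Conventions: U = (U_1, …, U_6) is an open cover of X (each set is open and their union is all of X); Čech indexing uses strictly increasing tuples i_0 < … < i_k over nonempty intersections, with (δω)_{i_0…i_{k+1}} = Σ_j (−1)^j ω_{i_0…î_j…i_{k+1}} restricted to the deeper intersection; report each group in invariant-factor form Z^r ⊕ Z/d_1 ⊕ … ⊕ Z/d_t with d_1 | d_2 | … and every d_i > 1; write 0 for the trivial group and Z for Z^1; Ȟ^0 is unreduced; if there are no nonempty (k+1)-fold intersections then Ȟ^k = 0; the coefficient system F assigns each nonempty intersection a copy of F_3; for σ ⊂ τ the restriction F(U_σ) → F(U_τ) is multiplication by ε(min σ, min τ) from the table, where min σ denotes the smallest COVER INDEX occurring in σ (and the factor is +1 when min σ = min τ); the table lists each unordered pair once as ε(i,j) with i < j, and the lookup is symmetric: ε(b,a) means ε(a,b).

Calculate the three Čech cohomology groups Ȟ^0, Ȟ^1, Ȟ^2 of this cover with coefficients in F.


cover nerve:
  U12={q11,q17,q18} U13={q1,q8,q18} U14={q8,q20,q22} U15={q4,q10,q20} U16={q4,q11,q23} U23={q7,q18,q28} U24={q5,q21,q27} U25={q7,q9,q27} U26={q11,q21,q32} U34={q6,q8,q24} U35={q7,q16,q19} U36={q3,q6,q16} U45={q2,q20,q27} U46={q6,q12,q21,q25} U56={q4,q14,q16}
  U123={q18} U126={q11} U134={q8} U145={q20} U156={q4} U235={q7} U245={q27} U246={q21} U346={q6} U356={q16}
C dims 6,15,10; δ0: rk_F3 6; δ1: rk_F3 9
Ȟ^0: (6−6)−0=0 ⇒ 0
Ȟ^1: (15−9)−6=0 ⇒ 0
Ȟ^2: (10−0)−9=1 ⇒ Z/3

Ȟ^0 = 0,  Ȟ^1 = 0,  Ȟ^2 = Z/3


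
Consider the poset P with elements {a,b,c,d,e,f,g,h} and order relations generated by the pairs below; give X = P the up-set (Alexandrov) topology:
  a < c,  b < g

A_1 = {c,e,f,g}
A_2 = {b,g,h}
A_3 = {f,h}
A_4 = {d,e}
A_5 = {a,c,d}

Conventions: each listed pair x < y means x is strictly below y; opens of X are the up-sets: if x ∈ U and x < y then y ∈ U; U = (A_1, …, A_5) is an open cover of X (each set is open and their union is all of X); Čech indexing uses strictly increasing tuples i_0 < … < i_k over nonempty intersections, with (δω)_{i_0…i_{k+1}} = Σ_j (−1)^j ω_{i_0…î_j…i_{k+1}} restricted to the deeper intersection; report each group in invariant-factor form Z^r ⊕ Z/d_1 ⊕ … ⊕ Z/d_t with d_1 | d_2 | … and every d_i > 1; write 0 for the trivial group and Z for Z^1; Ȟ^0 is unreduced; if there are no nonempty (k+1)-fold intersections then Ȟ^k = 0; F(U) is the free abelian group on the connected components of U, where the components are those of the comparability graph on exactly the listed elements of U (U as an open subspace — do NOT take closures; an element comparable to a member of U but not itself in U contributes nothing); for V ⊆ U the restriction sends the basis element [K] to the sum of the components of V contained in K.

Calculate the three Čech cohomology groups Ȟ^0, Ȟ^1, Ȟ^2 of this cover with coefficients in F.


Ȟ^0 ≅ Z^6; Ȟ^1 ≅ 0; Ȟ^2 ≅ 0

cover nerve:
  A12={g} A13={f} A14={e} A15={c} A23={h} A45={d}
components per intersection:
  A1: {c} {e} {f} {g}
  A2: {b,g} {h}
  A3: {f} {h}
  A4: {d} {e}
  A5: {a,c} {d}
  A12: {g}
  A13: {f}
  A14: {e}
  A15: {c}
  A23: {h}
  A45: {d}
C dims 12,6; δ0: rk 6, SNF 1^6
Ȟ^0: (12−6)−0=6 ⇒ Z^6
Ȟ^1: (6−0)−6=0 ⇒ 0
Ȟ^2: (0−0)−0=0 ⇒ 0


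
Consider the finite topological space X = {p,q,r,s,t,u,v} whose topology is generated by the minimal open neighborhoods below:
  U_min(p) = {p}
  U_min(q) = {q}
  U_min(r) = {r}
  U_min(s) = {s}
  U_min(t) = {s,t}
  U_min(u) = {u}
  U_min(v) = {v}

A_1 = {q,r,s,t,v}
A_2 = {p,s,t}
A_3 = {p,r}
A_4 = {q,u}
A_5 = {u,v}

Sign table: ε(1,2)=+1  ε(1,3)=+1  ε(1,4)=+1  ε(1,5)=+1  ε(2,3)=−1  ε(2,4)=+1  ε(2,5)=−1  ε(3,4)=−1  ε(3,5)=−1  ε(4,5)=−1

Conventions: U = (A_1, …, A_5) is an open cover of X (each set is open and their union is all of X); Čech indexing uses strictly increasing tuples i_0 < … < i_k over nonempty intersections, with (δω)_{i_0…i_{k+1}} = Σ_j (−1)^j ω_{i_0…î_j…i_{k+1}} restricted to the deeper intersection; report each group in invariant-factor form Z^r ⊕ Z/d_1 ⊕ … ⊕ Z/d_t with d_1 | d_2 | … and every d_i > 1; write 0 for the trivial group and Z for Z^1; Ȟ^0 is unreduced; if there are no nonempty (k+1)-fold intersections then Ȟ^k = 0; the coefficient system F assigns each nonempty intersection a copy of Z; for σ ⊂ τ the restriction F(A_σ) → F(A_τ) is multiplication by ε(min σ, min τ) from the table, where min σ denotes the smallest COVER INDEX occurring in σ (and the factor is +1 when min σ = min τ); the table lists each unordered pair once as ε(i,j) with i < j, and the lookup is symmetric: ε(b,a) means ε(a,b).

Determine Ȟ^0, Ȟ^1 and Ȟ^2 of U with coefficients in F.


nonempty intersections:
  A12={s,t} A13={r} A14={q} A15={v} A23={p} A45={u}
C dims 5,6; δ0: rk 5, SNF 1^4·2
Ȟ^0: (5−5)−0=0 ⇒ 0
Ȟ^1: (6−0)−5=1 plus torsion [2] ⇒ Z ⊕ Z/2
Ȟ^2: (0−0)−0=0 ⇒ 0

Ȟ^0 ≅ 0, Ȟ^1 ≅ Z ⊕ Z/2, Ȟ^2 ≅ 0


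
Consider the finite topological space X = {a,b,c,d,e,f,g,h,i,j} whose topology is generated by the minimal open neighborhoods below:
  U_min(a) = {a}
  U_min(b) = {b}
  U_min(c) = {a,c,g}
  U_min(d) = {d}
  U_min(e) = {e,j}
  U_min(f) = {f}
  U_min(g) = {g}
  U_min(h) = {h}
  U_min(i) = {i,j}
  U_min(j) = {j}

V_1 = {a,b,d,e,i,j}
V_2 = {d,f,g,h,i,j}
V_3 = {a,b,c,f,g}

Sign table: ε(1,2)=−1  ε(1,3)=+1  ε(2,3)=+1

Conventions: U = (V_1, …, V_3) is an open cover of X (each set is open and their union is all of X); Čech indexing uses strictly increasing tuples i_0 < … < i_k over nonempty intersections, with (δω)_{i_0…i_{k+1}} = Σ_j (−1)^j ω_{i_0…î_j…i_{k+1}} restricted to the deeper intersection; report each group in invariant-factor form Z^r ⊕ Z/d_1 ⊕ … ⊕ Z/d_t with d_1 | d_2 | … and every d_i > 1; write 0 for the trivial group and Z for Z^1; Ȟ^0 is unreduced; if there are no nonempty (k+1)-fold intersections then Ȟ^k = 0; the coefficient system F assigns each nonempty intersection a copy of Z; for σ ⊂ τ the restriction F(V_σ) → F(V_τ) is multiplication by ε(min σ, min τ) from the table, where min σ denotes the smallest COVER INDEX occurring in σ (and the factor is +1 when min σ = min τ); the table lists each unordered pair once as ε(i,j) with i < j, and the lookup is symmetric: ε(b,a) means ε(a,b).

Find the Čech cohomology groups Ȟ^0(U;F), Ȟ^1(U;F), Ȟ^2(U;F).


Ȟ^0 ≅ 0, Ȟ^1 ≅ Z/2 and Ȟ^2 ≅ 0

nerve simplices:
  V12={d,i,j} V13={a,b} V23={f,g}
C dims 3,3; δ0: rk 3, SNF 1^2·2
degree 0: 3−3−0 = 0 → Ȟ^0 ≅ 0
degree 1: 3−0−3 = 0 plus torsion [2] → Ȟ^1 ≅ Z/2
degree 2: 0−0−0 = 0 → Ȟ^2 ≅ 0


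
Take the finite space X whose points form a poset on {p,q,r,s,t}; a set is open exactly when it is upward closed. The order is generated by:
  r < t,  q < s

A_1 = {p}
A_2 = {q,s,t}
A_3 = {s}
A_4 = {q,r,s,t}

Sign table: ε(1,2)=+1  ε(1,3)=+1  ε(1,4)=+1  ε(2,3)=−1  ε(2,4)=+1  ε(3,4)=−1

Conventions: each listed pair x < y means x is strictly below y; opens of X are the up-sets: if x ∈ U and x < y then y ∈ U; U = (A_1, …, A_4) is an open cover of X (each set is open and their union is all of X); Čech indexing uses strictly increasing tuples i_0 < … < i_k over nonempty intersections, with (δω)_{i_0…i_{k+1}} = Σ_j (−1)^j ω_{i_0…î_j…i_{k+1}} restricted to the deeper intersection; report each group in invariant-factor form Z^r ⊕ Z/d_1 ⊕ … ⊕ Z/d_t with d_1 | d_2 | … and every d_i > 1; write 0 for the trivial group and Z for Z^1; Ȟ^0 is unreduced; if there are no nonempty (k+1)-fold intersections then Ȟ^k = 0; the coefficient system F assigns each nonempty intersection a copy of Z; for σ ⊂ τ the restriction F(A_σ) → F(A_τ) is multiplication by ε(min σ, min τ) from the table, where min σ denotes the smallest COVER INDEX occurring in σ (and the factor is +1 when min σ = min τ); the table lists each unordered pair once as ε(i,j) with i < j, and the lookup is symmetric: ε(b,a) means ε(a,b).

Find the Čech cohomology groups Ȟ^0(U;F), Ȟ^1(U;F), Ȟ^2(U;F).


Ȟ^0 ≅ Z^2, Ȟ^1 ≅ 0, Ȟ^2 ≅ 0

nerve of the cover:
  A23={s} A24={q,s,t} A34={s}
  A234={s}
C dims 4,3,1; δ0: rk 2, SNF 1^2; δ1: rk 1, SNF 1^1
Ȟ^0 = (4 − 2) − 0 = 2, so Ȟ^0 ≅ Z^2
Ȟ^1 = (3 − 1) − 2 = 0, so Ȟ^1 ≅ 0
Ȟ^2 = (1 − 0) − 1 = 0, so Ȟ^2 ≅ 0


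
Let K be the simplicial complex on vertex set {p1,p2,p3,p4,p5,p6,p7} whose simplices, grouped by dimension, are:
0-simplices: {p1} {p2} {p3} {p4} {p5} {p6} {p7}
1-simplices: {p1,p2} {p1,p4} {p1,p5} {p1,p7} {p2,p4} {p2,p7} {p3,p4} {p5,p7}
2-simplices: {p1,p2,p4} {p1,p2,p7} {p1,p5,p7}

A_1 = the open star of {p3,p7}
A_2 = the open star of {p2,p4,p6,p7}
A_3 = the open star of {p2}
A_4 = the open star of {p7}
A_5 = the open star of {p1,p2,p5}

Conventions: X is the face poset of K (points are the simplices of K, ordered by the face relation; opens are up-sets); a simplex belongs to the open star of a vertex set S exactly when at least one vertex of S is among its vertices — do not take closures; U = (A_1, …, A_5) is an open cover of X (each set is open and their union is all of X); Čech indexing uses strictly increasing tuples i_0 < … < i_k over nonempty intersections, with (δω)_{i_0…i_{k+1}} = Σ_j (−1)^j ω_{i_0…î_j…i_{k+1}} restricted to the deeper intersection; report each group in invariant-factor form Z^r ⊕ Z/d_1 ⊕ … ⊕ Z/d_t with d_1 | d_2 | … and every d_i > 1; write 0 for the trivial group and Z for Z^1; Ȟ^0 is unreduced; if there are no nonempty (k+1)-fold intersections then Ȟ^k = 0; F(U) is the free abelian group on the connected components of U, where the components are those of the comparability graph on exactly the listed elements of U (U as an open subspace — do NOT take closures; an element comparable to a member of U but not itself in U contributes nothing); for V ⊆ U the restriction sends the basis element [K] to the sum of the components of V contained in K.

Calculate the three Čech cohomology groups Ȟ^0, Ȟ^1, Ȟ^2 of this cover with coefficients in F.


Ȟ^0(U;F) ≅ Z^2, Ȟ^1(U;F) ≅ 0, Ȟ^2(U;F) ≅ 0

intersection data:
  A1={{p3},{p7},{p1,p7},{p2,p7},{p3,p4},{p5,p7},{p1,p2,p7},{p1,p5,p7}} A2={{p2},{p4},{p6},{p7},{p1,p2},{p1,p4},{p1,p7},{p2,p4},{p2,p7},{p3,p4},{p5,p7},{p1,p2,p4},{p1,p2,p7},{p1,p5,p7}} A3={{p2},{p1,p2},{p2,p4},{p2,p7},{p1,p2,p4},{p1,p2,p7}} A4={{p7},{p1,p7},{p2,p7},{p5,p7},{p1,p2,p7},{p1,p5,p7}} A5={{p1},{p2},{p5},{p1,p2},{p1,p4},{p1,p5},{p1,p7},{p2,p4},{p2,p7},{p5,p7},{p1,p2,p4},{p1,p2,p7},{p1,p5,p7}}
  A12={{p7},{p1,p7},{p2,p7},{p3,p4},{p5,p7},{p1,p2,p7},{p1,p5,p7}} A13={{p2,p7},{p1,p2,p7}} A14={{p7},{p1,p7},{p2,p7},{p5,p7},{p1,p2,p7},{p1,p5,p7}} A15={{p1,p7},{p2,p7},{p5,p7},{p1,p2,p7},{p1,p5,p7}} A23={{p2},{p1,p2},{p2,p4},{p2,p7},{p1,p2,p4},{p1,p2,p7}} A24={{p7},{p1,p7},{p2,p7},{p5,p7},{p1,p2,p7},{p1,p5,p7}} A25={{p2},{p1,p2},{p1,p4},{p1,p7},{p2,p4},{p2,p7},{p5,p7},{p1,p2,p4},{p1,p2,p7},{p1,p5,p7}} A34={{p2,p7},{p1,p2,p7}} A35={{p2},{p1,p2},{p2,p4},{p2,p7},{p1,p2,p4},{p1,p2,p7}} A45={{p1,p7},{p2,p7},{p5,p7},{p1,p2,p7},{p1,p5,p7}}
  A123={{p2,p7},{p1,p2,p7}} A124={{p7},{p1,p7},{p2,p7},{p5,p7},{p1,p2,p7},{p1,p5,p7}} A125={{p1,p7},{p2,p7},{p5,p7},{p1,p2,p7},{p1,p5,p7}} A134={{p2,p7},{p1,p2,p7}} A135={{p2,p7},{p1,p2,p7}} A145={{p1,p7},{p2,p7},{p5,p7},{p1,p2,p7},{p1,p5,p7}} A234={{p2,p7},{p1,p2,p7}} A235={{p2},{p1,p2},{p2,p4},{p2,p7},{p1,p2,p4},{p1,p2,p7}} A245={{p1,p7},{p2,p7},{p5,p7},{p1,p2,p7},{p1,p5,p7}} A345={{p2,p7},{p1,p2,p7}}
  A1234={{p2,p7},{p1,p2,p7}} A1235={{p2,p7},{p1,p2,p7}} A1245={{p1,p7},{p2,p7},{p5,p7},{p1,p2,p7},{p1,p5,p7}} A1345={{p2,p7},{p1,p2,p7}} A2345={{p2,p7},{p1,p2,p7}}
  A12345={{p2,p7},{p1,p2,p7}}
components per intersection:
  A1: {{p3},{p3,p4}} {{p7},{p1,p7},{p2,p7},{p5,p7},{p1,p2,p7},{p1,p5,p7}}
  A2: {{p2},{p4},{p7},{p1,p2},{p1,p4},{p1,p7},{p2,p4},{p2,p7},{p3,p4},{p5,p7},{p1,p2,p4},{p1,p2,p7},{p1,p5,p7}} {{p6}}
  A3: {{p2},{p1,p2},{p2,p4},{p2,p7},{p1,p2,p4},{p1,p2,p7}}
  A4: {{p7},{p1,p7},{p2,p7},{p5,p7},{p1,p2,p7},{p1,p5,p7}}
  A5: {{p1},{p2},{p5},{p1,p2},{p1,p4},{p1,p5},{p1,p7},{p2,p4},{p2,p7},{p5,p7},{p1,p2,p4},{p1,p2,p7},{p1,p5,p7}}
  A12: {{p7},{p1,p7},{p2,p7},{p5,p7},{p1,p2,p7},{p1,p5,p7}} {{p3,p4}}
  A13: {{p2,p7},{p1,p2,p7}}
  A14: {{p7},{p1,p7},{p2,p7},{p5,p7},{p1,p2,p7},{p1,p5,p7}}
  A15: {{p1,p7},{p2,p7},{p5,p7},{p1,p2,p7},{p1,p5,p7}}
  A23: {{p2},{p1,p2},{p2,p4},{p2,p7},{p1,p2,p4},{p1,p2,p7}}
  A24: {{p7},{p1,p7},{p2,p7},{p5,p7},{p1,p2,p7},{p1,p5,p7}}
  A25: {{p2},{p1,p2},{p1,p4},{p1,p7},{p2,p4},{p2,p7},{p5,p7},{p1,p2,p4},{p1,p2,p7},{p1,p5,p7}}
  A34: {{p2,p7},{p1,p2,p7}}
  A35: {{p2},{p1,p2},{p2,p4},{p2,p7},{p1,p2,p4},{p1,p2,p7}}
  A45: {{p1,p7},{p2,p7},{p5,p7},{p1,p2,p7},{p1,p5,p7}}
  A123: {{p2,p7},{p1,p2,p7}}
  A124: {{p7},{p1,p7},{p2,p7},{p5,p7},{p1,p2,p7},{p1,p5,p7}}
  A125: {{p1,p7},{p2,p7},{p5,p7},{p1,p2,p7},{p1,p5,p7}}
  A134: {{p2,p7},{p1,p2,p7}}
  A135: {{p2,p7},{p1,p2,p7}}
  A145: {{p1,p7},{p2,p7},{p5,p7},{p1,p2,p7},{p1,p5,p7}}
  A234: {{p2,p7},{p1,p2,p7}}
  A235: {{p2},{p1,p2},{p2,p4},{p2,p7},{p1,p2,p4},{p1,p2,p7}}
  A245: {{p1,p7},{p2,p7},{p5,p7},{p1,p2,p7},{p1,p5,p7}}
  A345: {{p2,p7},{p1,p2,p7}}
  A1234: {{p2,p7},{p1,p2,p7}}
  A1235: {{p2,p7},{p1,p2,p7}}
  A1245: {{p1,p7},{p2,p7},{p5,p7},{p1,p2,p7},{p1,p5,p7}}
  A1345: {{p2,p7},{p1,p2,p7}}
  A2345: {{p2,p7},{p1,p2,p7}}
  A12345: {{p2,p7},{p1,p2,p7}}
C dims 7,11,10,5; δ0: rk 5, SNF 1^5; δ1: rk 6, SNF 1^6; δ2: rk 4, SNF 1^4
Ȟ^0 = (7 − 5) − 0 = 2, so Ȟ^0 ≅ Z^2
Ȟ^1 = (11 − 6) − 5 = 0, so Ȟ^1 ≅ 0
Ȟ^2 = (10 − 4) − 6 = 0, so Ȟ^2 ≅ 0


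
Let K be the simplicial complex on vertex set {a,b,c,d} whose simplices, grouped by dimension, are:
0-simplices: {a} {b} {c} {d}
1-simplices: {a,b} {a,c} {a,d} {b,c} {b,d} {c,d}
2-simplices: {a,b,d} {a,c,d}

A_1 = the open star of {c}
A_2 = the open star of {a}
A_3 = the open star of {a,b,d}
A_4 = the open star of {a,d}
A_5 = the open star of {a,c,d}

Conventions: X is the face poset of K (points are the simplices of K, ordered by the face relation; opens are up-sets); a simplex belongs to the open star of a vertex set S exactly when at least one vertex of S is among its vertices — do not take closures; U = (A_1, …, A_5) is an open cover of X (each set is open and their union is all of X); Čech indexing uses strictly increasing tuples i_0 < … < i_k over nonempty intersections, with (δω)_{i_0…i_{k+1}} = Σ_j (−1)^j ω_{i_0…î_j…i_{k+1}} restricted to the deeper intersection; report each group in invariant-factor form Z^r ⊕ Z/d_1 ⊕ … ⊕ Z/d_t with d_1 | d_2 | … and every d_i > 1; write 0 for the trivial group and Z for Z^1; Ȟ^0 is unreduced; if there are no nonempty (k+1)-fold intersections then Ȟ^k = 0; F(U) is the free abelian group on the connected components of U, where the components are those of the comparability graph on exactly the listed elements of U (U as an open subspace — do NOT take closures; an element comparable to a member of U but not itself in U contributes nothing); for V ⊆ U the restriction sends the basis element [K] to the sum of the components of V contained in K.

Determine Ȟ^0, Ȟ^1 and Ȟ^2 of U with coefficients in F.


Ȟ^0 = Z, Ȟ^1 = Z and Ȟ^2 = 0

intersection data:
  A1={{c},{a,c},{b,c},{c,d},{a,c,d}} A2={{a},{a,b},{a,c},{a,d},{a,b,d},{a,c,d}} A3={{a},{b},{d},{a,b},{a,c},{a,d},{b,c},{b,d},{c,d},{a,b,d},{a,c,d}} A4={{a},{d},{a,b},{a,c},{a,d},{b,d},{c,d},{a,b,d},{a,c,d}} A5={{a},{c},{d},{a,b},{a,c},{a,d},{b,c},{b,d},{c,d},{a,b,d},{a,c,d}}
  A12={{a,c},{a,c,d}} A13={{a,c},{b,c},{c,d},{a,c,d}} A14={{a,c},{c,d},{a,c,d}} A15={{c},{a,c},{b,c},{c,d},{a,c,d}} A23={{a},{a,b},{a,c},{a,d},{a,b,d},{a,c,d}} A24={{a},{a,b},{a,c},{a,d},{a,b,d},{a,c,d}} A25={{a},{a,b},{a,c},{a,d},{a,b,d},{a,c,d}} A34={{a},{d},{a,b},{a,c},{a,d},{b,d},{c,d},{a,b,d},{a,c,d}} A35={{a},{d},{a,b},{a,c},{a,d},{b,c},{b,d},{c,d},{a,b,d},{a,c,d}} A45={{a},{d},{a,b},{a,c},{a,d},{b,d},{c,d},{a,b,d},{a,c,d}}
  A123={{a,c},{a,c,d}} A124={{a,c},{a,c,d}} A125={{a,c},{a,c,d}} A134={{a,c},{c,d},{a,c,d}} A135={{a,c},{b,c},{c,d},{a,c,d}} A145={{a,c},{c,d},{a,c,d}} A234={{a},{a,b},{a,c},{a,d},{a,b,d},{a,c,d}} A235={{a},{a,b},{a,c},{a,d},{a,b,d},{a,c,d}} A245={{a},{a,b},{a,c},{a,d},{a,b,d},{a,c,d}} A345={{a},{d},{a,b},{a,c},{a,d},{b,d},{c,d},{a,b,d},{a,c,d}}
  A1234={{a,c},{a,c,d}} A1235={{a,c},{a,c,d}} A1245={{a,c},{a,c,d}} A1345={{a,c},{c,d},{a,c,d}} A2345={{a},{a,b},{a,c},{a,d},{a,b,d},{a,c,d}}
  A12345={{a,c},{a,c,d}}
components per intersection:
  A1: {{c},{a,c},{b,c},{c,d},{a,c,d}}
  A2: {{a},{a,b},{a,c},{a,d},{a,b,d},{a,c,d}}
  A3: {{a},{b},{d},{a,b},{a,c},{a,d},{b,c},{b,d},{c,d},{a,b,d},{a,c,d}}
  A4: {{a},{d},{a,b},{a,c},{a,d},{b,d},{c,d},{a,b,d},{a,c,d}}
  A5: {{a},{c},{d},{a,b},{a,c},{a,d},{b,c},{b,d},{c,d},{a,b,d},{a,c,d}}
  A12: {{a,c},{a,c,d}}
  A13: {{a,c},{c,d},{a,c,d}} {{b,c}}
  A14: {{a,c},{c,d},{a,c,d}}
  A15: {{c},{a,c},{b,c},{c,d},{a,c,d}}
  A23: {{a},{a,b},{a,c},{a,d},{a,b,d},{a,c,d}}
  A24: {{a},{a,b},{a,c},{a,d},{a,b,d},{a,c,d}}
  A25: {{a},{a,b},{a,c},{a,d},{a,b,d},{a,c,d}}
  A34: {{a},{d},{a,b},{a,c},{a,d},{b,d},{c,d},{a,b,d},{a,c,d}}
  A35: {{a},{d},{a,b},{a,c},{a,d},{b,d},{c,d},{a,b,d},{a,c,d}} {{b,c}}
  A45: {{a},{d},{a,b},{a,c},{a,d},{b,d},{c,d},{a,b,d},{a,c,d}}
  A123: {{a,c},{a,c,d}}
  A124: {{a,c},{a,c,d}}
  A125: {{a,c},{a,c,d}}
  A134: {{a,c},{c,d},{a,c,d}}
  A135: {{a,c},{c,d},{a,c,d}} {{b,c}}
  A145: {{a,c},{c,d},{a,c,d}}
  A234: {{a},{a,b},{a,c},{a,d},{a,b,d},{a,c,d}}
  A235: {{a},{a,b},{a,c},{a,d},{a,b,d},{a,c,d}}
  A245: {{a},{a,b},{a,c},{a,d},{a,b,d},{a,c,d}}
  A345: {{a},{d},{a,b},{a,c},{a,d},{b,d},{c,d},{a,b,d},{a,c,d}}
  A1234: {{a,c},{a,c,d}}
  A1235: {{a,c},{a,c,d}}
  A1245: {{a,c},{a,c,d}}
  A1345: {{a,c},{c,d},{a,c,d}}
  A2345: {{a},{a,b},{a,c},{a,d},{a,b,d},{a,c,d}}
  A12345: {{a,c},{a,c,d}}
C dims 5,12,11,5; δ0: rk 4, SNF 1^4; δ1: rk 7, SNF 1^7; δ2: rk 4, SNF 1^4
Ȟ^0 = (5 − 4) − 0 = 1, so Ȟ^0 ≅ Z
Ȟ^1 = (12 − 7) − 4 = 1, so Ȟ^1 ≅ Z
Ȟ^2 = (11 − 4) − 7 = 0, so Ȟ^2 ≅ 0


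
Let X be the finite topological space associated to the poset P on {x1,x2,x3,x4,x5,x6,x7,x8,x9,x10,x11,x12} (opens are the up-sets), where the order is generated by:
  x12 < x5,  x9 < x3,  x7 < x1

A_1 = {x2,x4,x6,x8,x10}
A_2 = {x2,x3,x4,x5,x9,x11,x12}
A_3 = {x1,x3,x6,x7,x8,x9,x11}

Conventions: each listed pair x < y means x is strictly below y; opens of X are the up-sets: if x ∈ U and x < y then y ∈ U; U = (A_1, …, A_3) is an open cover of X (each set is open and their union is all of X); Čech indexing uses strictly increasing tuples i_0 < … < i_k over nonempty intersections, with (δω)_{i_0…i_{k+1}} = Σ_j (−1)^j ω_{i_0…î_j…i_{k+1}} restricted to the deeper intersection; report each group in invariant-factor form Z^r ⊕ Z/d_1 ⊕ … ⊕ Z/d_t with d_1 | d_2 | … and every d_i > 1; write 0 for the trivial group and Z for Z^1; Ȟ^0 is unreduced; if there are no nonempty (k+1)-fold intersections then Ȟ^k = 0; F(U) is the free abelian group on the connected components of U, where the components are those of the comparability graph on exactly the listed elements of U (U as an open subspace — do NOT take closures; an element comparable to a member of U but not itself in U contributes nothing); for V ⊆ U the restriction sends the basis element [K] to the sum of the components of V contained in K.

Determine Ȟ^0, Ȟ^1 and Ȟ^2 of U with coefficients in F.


nonempty overlaps:
  A12={x2,x4} A13={x6,x8} A23={x3,x9,x11}
components per intersection:
  A1: {x2} {x4} {x6} {x8} {x10}
  A2: {x2} {x3,x9} {x4} {x5,x12} {x11}
  A3: {x1,x7} {x3,x9} {x6} {x8} {x11}
  A12: {x2} {x4}
  A13: {x6} {x8}
  A23: {x3,x9} {x11}
C dims 15,6; δ0: rk 6, SNF 1^6
degree 0: 15−6−0 = 9 → Ȟ^0 ≅ Z^9
degree 1: 6−0−6 = 0 → Ȟ^1 ≅ 0
degree 2: 0−0−0 = 0 → Ȟ^2 ≅ 0

Ȟ^0(U;F) ≅ Z^9, Ȟ^1(U;F) ≅ 0 and Ȟ^2(U;F) ≅ 0
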